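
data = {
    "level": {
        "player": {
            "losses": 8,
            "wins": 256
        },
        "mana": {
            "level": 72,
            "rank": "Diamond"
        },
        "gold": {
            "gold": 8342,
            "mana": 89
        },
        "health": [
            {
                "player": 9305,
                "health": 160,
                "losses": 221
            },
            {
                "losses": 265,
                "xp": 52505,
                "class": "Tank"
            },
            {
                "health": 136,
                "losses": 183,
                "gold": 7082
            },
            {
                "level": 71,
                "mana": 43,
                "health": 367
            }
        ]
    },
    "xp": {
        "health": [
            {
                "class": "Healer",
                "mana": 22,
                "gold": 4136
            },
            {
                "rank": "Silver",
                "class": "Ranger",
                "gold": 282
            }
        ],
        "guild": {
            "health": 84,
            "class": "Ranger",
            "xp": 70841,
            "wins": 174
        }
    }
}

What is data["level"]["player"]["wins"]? 256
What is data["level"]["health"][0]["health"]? 160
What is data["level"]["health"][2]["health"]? 136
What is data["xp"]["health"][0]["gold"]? 4136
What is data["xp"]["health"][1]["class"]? "Ranger"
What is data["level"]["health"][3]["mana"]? 43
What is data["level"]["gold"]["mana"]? 89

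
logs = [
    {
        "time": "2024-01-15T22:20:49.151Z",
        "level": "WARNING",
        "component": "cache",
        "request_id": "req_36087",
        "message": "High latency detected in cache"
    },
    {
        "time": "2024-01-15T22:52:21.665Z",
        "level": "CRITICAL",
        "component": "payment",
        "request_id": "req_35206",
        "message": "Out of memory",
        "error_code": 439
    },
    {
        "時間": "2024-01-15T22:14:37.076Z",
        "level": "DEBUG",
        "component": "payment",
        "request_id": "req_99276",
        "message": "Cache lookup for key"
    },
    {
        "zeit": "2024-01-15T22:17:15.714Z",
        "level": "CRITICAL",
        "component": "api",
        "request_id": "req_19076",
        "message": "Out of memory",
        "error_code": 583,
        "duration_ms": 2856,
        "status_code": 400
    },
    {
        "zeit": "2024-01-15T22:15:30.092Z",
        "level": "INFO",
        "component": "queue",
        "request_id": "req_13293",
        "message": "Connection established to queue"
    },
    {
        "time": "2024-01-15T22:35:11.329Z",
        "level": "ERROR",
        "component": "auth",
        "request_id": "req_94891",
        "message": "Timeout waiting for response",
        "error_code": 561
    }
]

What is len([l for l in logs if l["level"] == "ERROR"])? 1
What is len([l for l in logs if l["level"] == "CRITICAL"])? 2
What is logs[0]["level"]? "WARNING"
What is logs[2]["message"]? "Cache lookup for key"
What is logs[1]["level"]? "CRITICAL"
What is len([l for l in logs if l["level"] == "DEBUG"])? 1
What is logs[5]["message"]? "Timeout waiting for response"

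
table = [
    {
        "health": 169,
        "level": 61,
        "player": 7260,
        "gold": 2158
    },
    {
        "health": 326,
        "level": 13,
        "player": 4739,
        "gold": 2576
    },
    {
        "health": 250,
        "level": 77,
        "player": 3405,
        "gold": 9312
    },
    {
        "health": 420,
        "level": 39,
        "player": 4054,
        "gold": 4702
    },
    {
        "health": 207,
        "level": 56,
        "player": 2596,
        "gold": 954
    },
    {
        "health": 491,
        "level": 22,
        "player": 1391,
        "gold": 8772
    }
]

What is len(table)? 6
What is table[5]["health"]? 491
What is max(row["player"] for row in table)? 7260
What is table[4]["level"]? 56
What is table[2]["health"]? 250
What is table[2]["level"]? 77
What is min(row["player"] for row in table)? 1391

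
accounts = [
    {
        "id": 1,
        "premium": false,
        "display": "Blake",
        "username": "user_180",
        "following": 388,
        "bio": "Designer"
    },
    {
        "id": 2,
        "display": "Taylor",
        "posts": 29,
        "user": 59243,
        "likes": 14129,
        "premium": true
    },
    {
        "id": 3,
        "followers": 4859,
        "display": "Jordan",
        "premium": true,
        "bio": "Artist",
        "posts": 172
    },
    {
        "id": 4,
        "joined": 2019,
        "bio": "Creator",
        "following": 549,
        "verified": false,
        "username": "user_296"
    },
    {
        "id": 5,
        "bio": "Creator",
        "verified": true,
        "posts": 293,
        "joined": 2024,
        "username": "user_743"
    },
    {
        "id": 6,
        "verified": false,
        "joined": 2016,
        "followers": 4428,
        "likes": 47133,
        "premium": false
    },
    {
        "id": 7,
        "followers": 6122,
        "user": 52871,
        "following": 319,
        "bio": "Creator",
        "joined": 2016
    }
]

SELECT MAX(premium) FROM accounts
True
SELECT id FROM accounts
[1, 2, 3, 4, 5, 6, 7]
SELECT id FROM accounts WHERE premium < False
[]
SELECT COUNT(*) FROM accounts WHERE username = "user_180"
1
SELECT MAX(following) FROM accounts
549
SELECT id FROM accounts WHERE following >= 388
[1, 4]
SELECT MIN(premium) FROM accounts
False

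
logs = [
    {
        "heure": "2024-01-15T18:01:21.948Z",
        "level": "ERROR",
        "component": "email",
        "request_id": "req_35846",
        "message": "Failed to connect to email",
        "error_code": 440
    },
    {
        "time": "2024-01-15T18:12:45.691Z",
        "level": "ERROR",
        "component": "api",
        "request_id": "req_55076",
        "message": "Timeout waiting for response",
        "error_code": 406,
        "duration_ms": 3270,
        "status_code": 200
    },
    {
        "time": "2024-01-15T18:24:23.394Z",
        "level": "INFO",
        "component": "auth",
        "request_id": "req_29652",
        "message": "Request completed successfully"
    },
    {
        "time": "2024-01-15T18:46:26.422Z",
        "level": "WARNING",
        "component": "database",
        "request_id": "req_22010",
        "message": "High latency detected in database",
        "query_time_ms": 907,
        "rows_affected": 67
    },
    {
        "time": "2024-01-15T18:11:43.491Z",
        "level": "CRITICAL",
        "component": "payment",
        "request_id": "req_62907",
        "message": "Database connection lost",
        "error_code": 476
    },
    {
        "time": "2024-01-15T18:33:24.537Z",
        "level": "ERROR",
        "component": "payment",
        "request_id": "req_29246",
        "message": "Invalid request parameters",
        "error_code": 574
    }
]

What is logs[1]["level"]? "ERROR"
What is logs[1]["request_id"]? "req_55076"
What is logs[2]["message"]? "Request completed successfully"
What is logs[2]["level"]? "INFO"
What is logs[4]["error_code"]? 476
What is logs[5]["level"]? "ERROR"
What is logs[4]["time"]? "2024-01-15T18:11:43.491Z"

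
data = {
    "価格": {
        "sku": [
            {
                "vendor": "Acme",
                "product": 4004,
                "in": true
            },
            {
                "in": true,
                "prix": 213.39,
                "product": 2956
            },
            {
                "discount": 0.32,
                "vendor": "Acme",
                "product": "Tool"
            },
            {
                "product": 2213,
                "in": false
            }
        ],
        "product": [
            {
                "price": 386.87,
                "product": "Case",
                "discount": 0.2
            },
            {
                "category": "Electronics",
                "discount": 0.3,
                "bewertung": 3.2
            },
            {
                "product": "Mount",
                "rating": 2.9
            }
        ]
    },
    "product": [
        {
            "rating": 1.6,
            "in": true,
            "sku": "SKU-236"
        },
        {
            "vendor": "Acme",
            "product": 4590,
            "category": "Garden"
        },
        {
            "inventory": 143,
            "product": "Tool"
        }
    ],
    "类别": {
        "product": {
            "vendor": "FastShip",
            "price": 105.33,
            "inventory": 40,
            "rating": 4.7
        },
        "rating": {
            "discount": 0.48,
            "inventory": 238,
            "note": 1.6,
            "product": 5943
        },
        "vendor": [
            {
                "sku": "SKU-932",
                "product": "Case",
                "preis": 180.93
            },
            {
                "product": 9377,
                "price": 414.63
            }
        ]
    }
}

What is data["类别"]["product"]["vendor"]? "FastShip"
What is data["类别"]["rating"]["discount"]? 0.48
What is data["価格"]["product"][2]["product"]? "Mount"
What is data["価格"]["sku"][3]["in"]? False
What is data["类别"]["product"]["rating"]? 4.7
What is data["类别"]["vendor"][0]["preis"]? 180.93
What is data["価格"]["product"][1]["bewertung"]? 3.2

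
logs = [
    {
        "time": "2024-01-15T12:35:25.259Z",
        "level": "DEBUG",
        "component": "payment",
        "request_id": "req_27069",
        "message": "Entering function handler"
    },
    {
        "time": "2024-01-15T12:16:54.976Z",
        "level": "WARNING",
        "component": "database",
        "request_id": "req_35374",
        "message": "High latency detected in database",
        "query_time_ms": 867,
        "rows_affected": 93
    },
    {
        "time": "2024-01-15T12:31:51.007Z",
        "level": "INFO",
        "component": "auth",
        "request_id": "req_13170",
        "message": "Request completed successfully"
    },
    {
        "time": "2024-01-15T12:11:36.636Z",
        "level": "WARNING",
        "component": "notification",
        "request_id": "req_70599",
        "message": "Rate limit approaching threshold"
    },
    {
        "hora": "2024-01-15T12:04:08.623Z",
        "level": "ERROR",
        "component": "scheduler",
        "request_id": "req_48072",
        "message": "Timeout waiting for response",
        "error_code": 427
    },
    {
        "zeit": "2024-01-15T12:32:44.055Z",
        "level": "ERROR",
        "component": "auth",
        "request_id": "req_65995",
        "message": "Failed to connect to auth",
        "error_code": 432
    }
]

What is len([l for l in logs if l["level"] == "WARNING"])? 2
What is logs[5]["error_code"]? 432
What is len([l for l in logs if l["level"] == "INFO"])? 1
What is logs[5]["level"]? "ERROR"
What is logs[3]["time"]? "2024-01-15T12:11:36.636Z"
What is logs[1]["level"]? "WARNING"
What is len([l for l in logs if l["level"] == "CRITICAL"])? 0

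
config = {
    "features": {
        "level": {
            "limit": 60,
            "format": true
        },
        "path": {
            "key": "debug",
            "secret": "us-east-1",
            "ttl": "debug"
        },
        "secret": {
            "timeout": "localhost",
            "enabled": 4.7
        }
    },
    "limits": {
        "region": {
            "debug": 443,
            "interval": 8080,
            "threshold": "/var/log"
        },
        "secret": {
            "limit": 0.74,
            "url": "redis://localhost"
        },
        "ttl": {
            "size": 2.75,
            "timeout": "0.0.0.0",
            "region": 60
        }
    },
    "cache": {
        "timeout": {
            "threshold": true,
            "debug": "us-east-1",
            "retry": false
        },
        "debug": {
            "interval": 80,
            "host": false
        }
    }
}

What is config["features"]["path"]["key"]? "debug"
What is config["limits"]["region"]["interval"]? 8080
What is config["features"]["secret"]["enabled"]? 4.7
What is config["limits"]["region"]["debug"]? 443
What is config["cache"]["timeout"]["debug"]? "us-east-1"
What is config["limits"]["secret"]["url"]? "redis://localhost"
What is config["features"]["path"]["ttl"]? "debug"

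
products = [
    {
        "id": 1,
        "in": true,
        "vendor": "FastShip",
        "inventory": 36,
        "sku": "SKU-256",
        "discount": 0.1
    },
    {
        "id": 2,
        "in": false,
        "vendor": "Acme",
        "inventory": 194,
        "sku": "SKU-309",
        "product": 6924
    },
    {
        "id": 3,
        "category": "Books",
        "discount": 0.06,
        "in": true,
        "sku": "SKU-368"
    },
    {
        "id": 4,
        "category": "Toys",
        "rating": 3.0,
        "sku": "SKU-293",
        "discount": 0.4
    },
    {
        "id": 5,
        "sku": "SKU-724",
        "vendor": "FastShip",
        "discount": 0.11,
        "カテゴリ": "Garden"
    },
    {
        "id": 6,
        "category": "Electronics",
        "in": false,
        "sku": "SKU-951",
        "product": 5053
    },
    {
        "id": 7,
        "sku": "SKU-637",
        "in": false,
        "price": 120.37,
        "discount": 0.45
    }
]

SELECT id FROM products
[1, 2, 3, 4, 5, 6, 7]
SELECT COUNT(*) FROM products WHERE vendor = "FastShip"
2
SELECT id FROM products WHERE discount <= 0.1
[1, 3]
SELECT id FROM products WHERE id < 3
[1, 2]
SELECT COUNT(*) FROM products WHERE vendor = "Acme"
1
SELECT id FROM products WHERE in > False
[1, 3]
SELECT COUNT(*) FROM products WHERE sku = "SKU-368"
1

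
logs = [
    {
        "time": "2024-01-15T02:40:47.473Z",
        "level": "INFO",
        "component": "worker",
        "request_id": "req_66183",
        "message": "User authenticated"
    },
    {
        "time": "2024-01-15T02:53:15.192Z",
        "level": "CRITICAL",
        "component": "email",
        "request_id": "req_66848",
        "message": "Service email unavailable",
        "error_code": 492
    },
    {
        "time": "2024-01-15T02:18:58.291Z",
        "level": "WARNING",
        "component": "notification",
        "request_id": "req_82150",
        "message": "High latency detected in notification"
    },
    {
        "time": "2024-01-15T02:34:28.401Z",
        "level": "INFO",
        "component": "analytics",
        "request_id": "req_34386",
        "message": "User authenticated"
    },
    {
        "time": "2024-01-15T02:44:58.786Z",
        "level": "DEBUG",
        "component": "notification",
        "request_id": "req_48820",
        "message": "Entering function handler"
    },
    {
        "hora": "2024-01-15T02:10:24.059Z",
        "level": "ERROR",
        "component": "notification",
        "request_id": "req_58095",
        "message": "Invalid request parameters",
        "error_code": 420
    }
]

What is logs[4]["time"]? "2024-01-15T02:44:58.786Z"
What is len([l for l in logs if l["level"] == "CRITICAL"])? 1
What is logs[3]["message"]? "User authenticated"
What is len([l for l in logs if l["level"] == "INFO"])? 2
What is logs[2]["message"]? "High latency detected in notification"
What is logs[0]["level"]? "INFO"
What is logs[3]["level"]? "INFO"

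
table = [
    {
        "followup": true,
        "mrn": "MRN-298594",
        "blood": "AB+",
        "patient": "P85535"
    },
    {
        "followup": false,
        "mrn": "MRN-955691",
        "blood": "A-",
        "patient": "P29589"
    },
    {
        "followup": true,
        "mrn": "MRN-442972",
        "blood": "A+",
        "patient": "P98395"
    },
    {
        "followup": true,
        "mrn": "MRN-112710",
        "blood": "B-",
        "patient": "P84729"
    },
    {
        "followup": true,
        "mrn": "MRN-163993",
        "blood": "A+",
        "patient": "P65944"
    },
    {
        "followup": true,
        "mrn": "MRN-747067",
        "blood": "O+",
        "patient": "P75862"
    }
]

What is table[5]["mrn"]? "MRN-747067"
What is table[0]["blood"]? "AB+"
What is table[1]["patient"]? "P29589"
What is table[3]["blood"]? "B-"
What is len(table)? 6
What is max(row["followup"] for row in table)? True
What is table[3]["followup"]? True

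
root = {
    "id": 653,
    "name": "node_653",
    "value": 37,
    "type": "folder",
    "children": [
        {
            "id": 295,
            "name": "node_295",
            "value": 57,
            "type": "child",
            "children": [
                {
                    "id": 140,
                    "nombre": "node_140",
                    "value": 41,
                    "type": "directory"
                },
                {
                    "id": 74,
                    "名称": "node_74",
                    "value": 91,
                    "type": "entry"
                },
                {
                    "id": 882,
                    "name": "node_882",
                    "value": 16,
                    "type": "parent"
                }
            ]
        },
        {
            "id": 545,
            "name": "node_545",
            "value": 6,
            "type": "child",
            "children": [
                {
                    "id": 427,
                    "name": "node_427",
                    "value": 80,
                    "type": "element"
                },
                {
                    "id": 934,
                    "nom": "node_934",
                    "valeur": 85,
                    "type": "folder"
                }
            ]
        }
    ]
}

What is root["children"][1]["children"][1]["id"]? 934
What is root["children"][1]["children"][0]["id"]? 427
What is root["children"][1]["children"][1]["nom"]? "node_934"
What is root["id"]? 653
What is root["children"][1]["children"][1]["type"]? "folder"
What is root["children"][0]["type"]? "child"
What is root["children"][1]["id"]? 545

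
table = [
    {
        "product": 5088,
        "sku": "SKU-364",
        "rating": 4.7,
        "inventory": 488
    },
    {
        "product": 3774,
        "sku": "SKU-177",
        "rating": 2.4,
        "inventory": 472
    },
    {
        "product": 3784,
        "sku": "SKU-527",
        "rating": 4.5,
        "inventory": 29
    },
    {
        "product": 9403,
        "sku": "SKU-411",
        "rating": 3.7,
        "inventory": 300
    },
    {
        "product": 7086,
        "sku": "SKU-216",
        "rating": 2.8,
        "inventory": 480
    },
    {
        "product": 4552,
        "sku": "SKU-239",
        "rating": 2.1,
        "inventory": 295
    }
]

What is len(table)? 6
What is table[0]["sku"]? "SKU-364"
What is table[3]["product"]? 9403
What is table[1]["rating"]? 2.4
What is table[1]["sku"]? "SKU-177"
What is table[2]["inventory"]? 29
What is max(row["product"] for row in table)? 9403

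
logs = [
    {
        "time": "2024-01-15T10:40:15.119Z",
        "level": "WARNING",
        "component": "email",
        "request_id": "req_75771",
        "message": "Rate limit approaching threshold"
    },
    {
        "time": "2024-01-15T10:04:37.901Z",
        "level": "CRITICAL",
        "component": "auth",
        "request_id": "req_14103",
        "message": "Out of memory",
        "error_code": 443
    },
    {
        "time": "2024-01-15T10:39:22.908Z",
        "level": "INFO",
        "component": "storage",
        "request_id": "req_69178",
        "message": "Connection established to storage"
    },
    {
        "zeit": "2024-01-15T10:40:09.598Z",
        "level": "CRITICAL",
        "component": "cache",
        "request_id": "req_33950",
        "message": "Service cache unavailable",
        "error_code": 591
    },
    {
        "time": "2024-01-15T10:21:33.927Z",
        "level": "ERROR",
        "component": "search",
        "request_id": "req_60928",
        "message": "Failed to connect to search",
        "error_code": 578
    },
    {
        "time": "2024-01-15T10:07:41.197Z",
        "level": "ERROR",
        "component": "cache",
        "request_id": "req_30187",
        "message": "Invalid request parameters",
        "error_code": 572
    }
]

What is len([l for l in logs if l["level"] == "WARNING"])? 1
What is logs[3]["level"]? "CRITICAL"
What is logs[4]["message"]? "Failed to connect to search"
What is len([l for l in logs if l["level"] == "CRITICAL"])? 2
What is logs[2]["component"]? "storage"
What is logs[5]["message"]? "Invalid request parameters"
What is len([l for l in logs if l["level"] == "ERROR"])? 2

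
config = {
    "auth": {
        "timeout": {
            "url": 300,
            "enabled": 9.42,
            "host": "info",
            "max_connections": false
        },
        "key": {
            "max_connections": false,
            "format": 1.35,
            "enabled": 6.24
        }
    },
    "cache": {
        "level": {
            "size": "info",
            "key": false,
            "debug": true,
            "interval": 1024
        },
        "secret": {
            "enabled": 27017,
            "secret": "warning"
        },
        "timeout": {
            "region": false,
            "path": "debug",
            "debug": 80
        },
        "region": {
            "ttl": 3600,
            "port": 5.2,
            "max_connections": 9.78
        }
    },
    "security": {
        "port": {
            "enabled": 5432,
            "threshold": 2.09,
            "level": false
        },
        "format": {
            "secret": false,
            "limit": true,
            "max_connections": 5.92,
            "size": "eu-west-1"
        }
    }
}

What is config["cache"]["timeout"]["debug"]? 80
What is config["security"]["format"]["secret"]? False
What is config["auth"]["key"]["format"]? 1.35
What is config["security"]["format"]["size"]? "eu-west-1"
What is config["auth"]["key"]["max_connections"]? False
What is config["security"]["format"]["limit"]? True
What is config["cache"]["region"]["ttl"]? 3600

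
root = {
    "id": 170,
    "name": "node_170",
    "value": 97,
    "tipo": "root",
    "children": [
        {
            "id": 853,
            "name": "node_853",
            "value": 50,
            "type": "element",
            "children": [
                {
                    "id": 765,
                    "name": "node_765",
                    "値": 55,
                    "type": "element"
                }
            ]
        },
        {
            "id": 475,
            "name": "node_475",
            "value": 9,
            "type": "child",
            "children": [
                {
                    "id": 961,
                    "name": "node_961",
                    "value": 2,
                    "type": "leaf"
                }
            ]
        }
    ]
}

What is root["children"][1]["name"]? "node_475"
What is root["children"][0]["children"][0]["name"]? "node_765"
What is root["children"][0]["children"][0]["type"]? "element"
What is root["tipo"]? "root"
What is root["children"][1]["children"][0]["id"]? 961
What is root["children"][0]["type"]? "element"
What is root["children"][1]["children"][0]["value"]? 2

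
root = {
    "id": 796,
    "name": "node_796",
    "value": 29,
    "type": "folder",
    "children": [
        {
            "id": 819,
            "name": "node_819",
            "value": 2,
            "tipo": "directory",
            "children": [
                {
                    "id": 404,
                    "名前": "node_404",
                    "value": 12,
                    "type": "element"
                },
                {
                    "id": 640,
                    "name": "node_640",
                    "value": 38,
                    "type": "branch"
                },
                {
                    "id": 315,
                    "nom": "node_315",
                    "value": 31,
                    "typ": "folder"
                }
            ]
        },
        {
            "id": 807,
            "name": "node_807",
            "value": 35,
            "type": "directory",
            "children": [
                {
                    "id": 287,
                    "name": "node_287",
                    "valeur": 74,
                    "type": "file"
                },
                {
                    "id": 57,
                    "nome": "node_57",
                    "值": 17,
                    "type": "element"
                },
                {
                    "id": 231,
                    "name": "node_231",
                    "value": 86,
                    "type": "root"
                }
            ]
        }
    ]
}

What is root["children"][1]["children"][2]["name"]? "node_231"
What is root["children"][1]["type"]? "directory"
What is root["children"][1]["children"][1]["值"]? 17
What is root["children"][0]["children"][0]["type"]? "element"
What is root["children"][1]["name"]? "node_807"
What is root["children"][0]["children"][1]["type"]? "branch"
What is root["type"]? "folder"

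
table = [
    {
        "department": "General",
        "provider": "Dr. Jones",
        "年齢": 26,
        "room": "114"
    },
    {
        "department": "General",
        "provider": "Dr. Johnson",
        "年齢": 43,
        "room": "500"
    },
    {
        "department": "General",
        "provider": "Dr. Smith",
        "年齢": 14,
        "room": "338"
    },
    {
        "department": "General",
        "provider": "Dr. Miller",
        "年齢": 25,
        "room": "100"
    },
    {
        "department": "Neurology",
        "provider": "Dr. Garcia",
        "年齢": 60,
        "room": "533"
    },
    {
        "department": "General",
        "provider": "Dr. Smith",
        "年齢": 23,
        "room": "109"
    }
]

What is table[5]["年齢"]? 23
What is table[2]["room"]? "338"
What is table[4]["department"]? "Neurology"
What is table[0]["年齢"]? 26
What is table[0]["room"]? "114"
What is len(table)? 6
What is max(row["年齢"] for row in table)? 60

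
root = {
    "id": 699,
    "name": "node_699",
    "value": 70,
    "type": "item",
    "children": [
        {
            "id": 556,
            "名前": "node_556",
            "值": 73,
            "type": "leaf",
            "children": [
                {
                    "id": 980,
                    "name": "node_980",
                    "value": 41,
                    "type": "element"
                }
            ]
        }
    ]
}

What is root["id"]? 699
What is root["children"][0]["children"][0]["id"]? 980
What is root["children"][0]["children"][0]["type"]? "element"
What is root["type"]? "item"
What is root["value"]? 70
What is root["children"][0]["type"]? "leaf"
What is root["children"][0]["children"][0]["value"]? 41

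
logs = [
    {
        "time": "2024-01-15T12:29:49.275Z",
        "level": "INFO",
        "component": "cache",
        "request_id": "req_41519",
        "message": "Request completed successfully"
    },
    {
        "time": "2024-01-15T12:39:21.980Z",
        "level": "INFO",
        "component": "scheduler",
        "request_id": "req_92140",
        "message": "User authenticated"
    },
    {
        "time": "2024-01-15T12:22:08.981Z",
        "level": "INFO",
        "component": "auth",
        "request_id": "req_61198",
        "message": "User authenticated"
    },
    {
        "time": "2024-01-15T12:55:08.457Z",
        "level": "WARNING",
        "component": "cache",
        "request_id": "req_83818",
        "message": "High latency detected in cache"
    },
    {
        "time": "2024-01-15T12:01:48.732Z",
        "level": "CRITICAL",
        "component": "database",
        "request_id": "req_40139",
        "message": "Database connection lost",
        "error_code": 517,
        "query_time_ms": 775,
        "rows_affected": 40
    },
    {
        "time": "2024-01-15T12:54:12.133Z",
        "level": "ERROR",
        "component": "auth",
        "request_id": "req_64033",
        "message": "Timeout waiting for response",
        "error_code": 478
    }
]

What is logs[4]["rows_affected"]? 40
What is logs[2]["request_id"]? "req_61198"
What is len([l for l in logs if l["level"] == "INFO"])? 3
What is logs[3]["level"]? "WARNING"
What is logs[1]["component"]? "scheduler"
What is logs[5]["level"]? "ERROR"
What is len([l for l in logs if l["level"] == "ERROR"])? 1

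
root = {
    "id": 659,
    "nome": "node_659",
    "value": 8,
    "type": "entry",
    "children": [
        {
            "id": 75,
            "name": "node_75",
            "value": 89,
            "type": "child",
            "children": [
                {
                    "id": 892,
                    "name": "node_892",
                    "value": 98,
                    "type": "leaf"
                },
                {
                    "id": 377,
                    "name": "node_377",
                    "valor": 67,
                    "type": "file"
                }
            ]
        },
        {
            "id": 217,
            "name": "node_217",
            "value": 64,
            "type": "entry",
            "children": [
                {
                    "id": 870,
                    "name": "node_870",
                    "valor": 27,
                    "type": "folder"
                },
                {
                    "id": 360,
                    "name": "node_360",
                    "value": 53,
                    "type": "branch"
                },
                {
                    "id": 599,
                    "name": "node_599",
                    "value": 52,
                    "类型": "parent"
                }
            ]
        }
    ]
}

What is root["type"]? "entry"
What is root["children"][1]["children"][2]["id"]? 599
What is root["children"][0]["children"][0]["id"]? 892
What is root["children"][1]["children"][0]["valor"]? 27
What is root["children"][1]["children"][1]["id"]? 360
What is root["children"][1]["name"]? "node_217"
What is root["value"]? 8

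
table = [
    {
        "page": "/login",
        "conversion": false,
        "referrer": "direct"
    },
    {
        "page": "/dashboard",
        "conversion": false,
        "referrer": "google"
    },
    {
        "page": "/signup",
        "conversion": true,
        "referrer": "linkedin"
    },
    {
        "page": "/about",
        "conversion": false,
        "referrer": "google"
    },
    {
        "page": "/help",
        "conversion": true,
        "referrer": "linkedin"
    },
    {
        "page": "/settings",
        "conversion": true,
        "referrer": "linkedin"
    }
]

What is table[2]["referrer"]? "linkedin"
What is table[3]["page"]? "/about"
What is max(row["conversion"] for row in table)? True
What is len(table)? 6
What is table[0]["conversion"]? False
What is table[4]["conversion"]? True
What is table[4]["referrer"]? "linkedin"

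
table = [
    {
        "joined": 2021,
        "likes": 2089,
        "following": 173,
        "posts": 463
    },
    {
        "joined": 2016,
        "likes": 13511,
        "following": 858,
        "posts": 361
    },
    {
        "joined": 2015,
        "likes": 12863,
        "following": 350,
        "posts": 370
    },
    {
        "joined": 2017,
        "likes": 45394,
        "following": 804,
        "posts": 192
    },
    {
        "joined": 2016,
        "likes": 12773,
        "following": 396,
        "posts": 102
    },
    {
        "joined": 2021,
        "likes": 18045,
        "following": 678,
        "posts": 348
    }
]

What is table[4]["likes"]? 12773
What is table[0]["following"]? 173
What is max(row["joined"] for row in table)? 2021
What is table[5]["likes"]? 18045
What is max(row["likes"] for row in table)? 45394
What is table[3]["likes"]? 45394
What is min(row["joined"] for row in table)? 2015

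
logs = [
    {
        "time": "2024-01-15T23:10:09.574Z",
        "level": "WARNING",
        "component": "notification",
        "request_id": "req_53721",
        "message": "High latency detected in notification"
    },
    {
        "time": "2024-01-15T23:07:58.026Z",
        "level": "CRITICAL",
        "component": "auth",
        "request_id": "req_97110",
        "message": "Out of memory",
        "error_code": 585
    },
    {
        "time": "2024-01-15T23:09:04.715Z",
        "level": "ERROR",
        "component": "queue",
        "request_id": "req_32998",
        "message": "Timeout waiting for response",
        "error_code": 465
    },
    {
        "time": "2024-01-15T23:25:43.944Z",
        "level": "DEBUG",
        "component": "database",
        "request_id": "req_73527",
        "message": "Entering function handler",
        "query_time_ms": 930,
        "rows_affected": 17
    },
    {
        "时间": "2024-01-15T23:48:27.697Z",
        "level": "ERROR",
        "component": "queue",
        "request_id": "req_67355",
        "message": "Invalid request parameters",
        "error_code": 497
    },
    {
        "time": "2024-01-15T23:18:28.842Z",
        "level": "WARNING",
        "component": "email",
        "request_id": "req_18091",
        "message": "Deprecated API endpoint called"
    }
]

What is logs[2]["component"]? "queue"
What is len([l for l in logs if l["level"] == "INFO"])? 0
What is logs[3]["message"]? "Entering function handler"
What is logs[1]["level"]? "CRITICAL"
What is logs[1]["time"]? "2024-01-15T23:07:58.026Z"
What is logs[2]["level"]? "ERROR"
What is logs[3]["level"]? "DEBUG"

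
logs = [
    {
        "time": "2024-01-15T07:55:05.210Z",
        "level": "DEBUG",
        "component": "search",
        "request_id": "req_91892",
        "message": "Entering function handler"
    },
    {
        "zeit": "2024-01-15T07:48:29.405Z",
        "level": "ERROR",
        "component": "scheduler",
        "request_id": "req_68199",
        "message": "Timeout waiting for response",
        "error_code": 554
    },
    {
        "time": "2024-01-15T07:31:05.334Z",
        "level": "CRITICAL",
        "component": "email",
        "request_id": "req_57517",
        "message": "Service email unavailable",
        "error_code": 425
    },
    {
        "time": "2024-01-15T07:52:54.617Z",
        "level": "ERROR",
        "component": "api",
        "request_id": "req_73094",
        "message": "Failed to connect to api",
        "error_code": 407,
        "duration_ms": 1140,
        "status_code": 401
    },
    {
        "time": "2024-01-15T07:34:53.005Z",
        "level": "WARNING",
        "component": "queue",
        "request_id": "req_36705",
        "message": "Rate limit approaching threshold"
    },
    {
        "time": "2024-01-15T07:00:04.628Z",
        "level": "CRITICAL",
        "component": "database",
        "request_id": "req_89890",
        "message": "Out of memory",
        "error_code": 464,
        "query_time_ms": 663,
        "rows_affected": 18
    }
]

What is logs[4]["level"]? "WARNING"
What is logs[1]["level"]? "ERROR"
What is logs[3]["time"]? "2024-01-15T07:52:54.617Z"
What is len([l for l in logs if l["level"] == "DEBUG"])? 1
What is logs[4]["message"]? "Rate limit approaching threshold"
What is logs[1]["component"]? "scheduler"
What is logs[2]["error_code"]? 425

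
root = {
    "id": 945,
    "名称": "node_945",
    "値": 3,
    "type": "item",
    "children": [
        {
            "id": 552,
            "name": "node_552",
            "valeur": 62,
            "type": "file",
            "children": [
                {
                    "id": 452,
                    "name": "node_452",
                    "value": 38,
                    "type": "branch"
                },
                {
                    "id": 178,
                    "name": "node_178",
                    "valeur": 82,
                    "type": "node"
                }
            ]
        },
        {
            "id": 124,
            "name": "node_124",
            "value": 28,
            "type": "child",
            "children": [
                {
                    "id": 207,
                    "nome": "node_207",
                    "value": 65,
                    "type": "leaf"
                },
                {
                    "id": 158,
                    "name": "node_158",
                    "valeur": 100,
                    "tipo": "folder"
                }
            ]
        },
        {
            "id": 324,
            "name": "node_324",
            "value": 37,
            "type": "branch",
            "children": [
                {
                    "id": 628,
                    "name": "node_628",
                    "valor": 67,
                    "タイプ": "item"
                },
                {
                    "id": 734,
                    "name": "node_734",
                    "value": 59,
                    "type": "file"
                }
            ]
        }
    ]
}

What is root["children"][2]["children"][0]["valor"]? 67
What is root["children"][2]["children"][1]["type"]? "file"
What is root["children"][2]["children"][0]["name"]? "node_628"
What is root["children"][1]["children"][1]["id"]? 158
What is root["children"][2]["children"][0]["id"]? 628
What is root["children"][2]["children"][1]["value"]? 59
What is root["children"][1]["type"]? "child"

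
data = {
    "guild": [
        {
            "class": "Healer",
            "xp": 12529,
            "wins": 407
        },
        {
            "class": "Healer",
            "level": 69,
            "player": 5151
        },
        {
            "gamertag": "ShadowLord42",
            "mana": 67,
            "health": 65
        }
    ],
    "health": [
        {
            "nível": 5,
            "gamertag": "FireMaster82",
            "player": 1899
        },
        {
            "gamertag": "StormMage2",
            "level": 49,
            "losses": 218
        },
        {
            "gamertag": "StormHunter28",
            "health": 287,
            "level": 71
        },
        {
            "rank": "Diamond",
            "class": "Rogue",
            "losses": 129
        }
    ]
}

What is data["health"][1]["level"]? 49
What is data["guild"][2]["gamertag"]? "ShadowLord42"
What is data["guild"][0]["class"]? "Healer"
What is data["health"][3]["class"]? "Rogue"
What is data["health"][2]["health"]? 287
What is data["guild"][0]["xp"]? 12529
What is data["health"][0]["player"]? 1899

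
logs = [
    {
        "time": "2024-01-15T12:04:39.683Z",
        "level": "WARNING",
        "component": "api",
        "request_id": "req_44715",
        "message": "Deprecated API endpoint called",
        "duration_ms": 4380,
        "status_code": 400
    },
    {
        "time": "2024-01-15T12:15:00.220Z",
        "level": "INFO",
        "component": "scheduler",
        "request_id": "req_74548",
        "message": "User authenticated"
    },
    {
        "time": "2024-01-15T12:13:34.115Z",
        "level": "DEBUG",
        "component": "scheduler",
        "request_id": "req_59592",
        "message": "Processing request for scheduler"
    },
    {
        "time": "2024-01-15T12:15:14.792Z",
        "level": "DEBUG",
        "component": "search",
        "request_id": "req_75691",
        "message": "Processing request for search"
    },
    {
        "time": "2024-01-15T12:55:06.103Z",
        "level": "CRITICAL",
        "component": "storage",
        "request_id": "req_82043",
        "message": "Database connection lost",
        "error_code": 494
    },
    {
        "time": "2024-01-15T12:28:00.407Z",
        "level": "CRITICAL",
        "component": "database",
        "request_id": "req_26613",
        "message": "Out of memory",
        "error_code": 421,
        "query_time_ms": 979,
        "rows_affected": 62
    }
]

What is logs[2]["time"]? "2024-01-15T12:13:34.115Z"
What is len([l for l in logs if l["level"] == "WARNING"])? 1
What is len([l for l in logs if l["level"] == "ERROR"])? 0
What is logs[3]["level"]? "DEBUG"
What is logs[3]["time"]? "2024-01-15T12:15:14.792Z"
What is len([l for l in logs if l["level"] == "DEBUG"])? 2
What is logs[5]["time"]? "2024-01-15T12:28:00.407Z"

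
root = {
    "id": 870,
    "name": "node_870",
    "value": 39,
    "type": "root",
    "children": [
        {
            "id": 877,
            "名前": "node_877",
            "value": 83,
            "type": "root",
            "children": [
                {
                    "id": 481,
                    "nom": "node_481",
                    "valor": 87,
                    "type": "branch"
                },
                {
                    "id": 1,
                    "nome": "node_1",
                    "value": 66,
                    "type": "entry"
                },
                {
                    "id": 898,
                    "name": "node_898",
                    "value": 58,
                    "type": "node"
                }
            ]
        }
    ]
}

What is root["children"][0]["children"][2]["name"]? "node_898"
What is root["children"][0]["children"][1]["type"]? "entry"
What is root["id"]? 870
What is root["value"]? 39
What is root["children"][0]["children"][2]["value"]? 58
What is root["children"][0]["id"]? 877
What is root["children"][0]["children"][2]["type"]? "node"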